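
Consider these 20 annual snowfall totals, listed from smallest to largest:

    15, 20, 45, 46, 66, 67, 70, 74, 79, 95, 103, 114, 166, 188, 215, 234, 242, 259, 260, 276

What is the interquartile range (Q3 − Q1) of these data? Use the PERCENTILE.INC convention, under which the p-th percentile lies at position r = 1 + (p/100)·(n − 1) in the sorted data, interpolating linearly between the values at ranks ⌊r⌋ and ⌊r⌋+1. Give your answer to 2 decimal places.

n = 20.
P25: r = 5.75; ranks 5–6 are 66, 67; interpolating gives 66.75.
P75: r = 15.25; ranks 15–16 are 215, 234; interpolating gives 219.75.
Difference: 219.75 − 66.75 = 153.

153.00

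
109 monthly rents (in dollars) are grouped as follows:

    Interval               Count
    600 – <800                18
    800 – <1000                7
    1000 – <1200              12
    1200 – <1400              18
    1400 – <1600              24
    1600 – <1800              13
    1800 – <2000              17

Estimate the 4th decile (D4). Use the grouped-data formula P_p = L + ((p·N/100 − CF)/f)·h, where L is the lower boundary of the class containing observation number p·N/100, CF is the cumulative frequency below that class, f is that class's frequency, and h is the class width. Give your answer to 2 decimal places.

N = 109; target position k = 40/100 · 109 = 43.6.
Cumulative frequencies: 18, 25, 37, 55, 79, 92, 109.
Observation 43.6 falls in the class 1200 – <1400.
L = 1200, CF = 37, f = 18, h = 200.
P40 = 1200 + ((43.6 − 37)/18)·200 = 1200 + 73.3333 = 1273.33.

1273.33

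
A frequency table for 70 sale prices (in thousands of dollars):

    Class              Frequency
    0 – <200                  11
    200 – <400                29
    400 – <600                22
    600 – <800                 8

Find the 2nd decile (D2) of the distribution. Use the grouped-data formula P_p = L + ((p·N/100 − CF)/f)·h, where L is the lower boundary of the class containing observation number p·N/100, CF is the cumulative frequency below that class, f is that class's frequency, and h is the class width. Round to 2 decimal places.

N = 70; target position k = 20/100 · 70 = 14.
Cumulative frequencies: 11, 40, 62, 70.
Observation 14 falls in the class 200 – <400.
L = 200, CF = 11, f = 29, h = 200.
P20 = 200 + ((14 − 11)/29)·200 = 200 + 20.6897 = 220.69.

220.69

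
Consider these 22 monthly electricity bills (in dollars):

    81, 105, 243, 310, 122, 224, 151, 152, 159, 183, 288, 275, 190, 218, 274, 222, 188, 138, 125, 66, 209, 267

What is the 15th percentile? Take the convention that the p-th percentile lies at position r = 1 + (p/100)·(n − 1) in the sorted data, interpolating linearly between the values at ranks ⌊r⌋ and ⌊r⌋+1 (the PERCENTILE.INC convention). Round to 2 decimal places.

122.45

Sorted: 66, 81, 105, 122, 125, 138, 151, 152, 159, 183, 188, 190, 209, 218, 222, 224, 243, 267, 274, 275, 288, 310.
n = 22.
r = 1 + (15/100)·(22 − 1) = 1 + 3.15 = 4.15.
Rank 4 is 122 and rank 5 is 125.
Interpolate: 122 + 0.15·(125 − 122) = 122 + 0.15·3 = 122.45.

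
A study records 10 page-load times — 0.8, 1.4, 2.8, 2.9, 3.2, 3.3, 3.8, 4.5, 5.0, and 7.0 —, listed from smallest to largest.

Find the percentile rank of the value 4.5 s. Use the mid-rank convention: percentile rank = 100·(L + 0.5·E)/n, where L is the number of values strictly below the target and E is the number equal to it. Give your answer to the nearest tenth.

Count below 4.5: L = 7; count equal: E = 1; n = 10.
Percentile rank = 100·(7 + 0.5·1)/10 = 100·7.5/10 = 75.

75.0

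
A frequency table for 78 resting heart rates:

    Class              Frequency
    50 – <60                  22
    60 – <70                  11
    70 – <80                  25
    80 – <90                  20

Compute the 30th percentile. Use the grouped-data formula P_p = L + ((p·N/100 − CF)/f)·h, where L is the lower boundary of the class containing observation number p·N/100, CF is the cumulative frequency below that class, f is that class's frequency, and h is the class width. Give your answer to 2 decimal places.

61.27

N = 78; target position k = 30/100 · 78 = 23.4.
Cumulative frequencies: 22, 33, 58, 78.
Observation 23.4 falls in the class 60 – <70.
L = 60, CF = 22, f = 11, h = 10.
P30 = 60 + ((23.4 − 22)/11)·10 = 60 + 1.27273 = 61.2727.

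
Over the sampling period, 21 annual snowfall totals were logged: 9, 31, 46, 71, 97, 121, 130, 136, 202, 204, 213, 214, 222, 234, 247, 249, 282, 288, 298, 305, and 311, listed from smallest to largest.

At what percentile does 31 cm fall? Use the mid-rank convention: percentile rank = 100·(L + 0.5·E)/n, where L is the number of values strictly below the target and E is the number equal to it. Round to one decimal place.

Count below 31: L = 1; count equal: E = 1; n = 21.
Percentile rank = 100·(1 + 0.5·1)/21 = 100·1.5/21 = 7.143.

7.1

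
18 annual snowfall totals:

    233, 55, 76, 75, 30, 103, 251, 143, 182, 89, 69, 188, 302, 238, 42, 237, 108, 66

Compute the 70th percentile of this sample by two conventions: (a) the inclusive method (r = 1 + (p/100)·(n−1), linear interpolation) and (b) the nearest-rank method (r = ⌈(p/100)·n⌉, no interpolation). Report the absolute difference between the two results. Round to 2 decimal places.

0.60

Sorted: 30, 42, 55, 66, 69, 75, 76, 89, 103, 108, 143, 182, 188, 233, 237, 238, 251, 302.
n = 18.
(a) r = 12.9; between ranks 12 (182) and 13 (188): 187.4.
(b) the nearest-rank method: rank 13 → 188.
|187.4 − 188| = 0.6.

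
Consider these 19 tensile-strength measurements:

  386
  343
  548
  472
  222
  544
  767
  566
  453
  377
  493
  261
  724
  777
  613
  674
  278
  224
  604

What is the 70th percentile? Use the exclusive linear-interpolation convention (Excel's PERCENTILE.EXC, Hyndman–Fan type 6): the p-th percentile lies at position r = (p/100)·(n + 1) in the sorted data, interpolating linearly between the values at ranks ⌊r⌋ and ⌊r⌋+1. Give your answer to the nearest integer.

604

Sorted: 222, 224, 261, 278, 343, 377, 386, 453, 472, 493, 544, 548, 566, 604, 613, 674, 724, 767, 777.
n = 19.
r = (70/100)·(19 + 1) = 14.
r is an integer, so P70 is the value at rank 14: 604.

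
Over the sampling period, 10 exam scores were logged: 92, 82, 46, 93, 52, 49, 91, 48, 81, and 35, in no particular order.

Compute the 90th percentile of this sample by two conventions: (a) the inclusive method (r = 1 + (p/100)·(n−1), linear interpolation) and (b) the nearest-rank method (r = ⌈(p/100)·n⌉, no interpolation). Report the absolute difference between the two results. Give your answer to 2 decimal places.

0.10

Sorted: 35, 46, 48, 49, 52, 81, 82, 91, 92, 93.
n = 10.
(a) r = 9.1; between ranks 9 (92) and 10 (93): 92.1.
(b) the nearest-rank method: rank 9 → 92.
|92.1 − 92| = 0.1.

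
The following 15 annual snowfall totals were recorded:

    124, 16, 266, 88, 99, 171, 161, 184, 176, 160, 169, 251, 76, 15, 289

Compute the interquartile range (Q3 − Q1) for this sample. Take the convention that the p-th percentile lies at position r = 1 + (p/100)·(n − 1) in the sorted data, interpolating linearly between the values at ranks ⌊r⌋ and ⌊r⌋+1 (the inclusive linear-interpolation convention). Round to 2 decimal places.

86.50

Sorted: 15, 16, 76, 88, 99, 124, 160, 161, 169, 171, 176, 184, 251, 266, 289.
n = 15.
P25: r = 4.5; ranks 4–5 are 88, 99; interpolating gives 93.5.
P75: r = 11.5; ranks 11–12 are 176, 184; interpolating gives 180.
Difference: 180 − 93.5 = 86.5.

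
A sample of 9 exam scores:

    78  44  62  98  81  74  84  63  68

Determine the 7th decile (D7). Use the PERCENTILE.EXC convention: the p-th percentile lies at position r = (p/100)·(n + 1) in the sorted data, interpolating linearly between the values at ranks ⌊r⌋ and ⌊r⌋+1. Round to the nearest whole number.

Sorted: 44, 62, 63, 68, 74, 78, 81, 84, 98.
n = 9.
r = (70/100)·(9 + 1) = 7.
r is an integer, so P70 is the value at rank 7: 81.

81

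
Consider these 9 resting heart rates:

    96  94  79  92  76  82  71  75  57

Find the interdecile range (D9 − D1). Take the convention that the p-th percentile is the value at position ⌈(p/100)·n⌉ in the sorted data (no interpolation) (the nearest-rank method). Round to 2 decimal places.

39.00

Sorted: 57, 71, 75, 76, 79, 82, 92, 94, 96.
n = 9.
P10: rank ⌈10/100·9⌉ = 1 → 57.
P90: rank ⌈90/100·9⌉ = 9 → 96.
Difference: 96 − 57 = 39.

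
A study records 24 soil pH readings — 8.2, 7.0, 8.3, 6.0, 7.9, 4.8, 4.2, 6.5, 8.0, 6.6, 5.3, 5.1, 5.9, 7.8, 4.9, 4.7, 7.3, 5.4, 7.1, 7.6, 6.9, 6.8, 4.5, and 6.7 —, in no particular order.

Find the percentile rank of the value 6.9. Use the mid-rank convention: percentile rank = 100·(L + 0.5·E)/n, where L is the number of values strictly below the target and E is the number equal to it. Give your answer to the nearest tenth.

60.4

Sorted: 4.2, 4.5, 4.7, 4.8, 4.9, 5.1, 5.3, 5.4, 5.9, 6.0, 6.5, 6.6, 6.7, 6.8, 6.9, 7.0, 7.1, 7.3, 7.6, 7.8, 7.9, 8.0, 8.2, 8.3.
Count below 6.9: L = 14; count equal: E = 1; n = 24.
Percentile rank = 100·(14 + 0.5·1)/24 = 100·14.5/24 = 60.42.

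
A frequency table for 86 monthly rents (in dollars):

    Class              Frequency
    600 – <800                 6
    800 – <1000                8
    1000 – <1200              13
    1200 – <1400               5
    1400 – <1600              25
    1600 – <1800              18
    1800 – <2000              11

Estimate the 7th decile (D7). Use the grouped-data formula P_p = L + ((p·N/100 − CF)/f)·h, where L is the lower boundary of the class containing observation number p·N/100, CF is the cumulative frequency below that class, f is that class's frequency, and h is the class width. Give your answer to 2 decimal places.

1635.56

N = 86; target position k = 70/100 · 86 = 60.2.
Cumulative frequencies: 6, 14, 27, 32, 57, 75, 86.
Observation 60.2 falls in the class 1600 – <1800.
L = 1600, CF = 57, f = 18, h = 200.
P70 = 1600 + ((60.2 − 57)/18)·200 = 1600 + 35.5556 = 1635.56.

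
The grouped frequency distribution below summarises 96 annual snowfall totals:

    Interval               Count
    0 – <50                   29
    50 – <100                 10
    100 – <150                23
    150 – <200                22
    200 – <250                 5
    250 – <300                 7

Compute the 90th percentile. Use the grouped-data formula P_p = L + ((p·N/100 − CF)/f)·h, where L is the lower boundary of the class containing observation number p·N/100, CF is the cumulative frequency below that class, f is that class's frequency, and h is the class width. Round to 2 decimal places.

N = 96; target position k = 90/100 · 96 = 86.4.
Cumulative frequencies: 29, 39, 62, 84, 89, 96.
Observation 86.4 falls in the class 200 – <250.
L = 200, CF = 84, f = 5, h = 50.
P90 = 200 + ((86.4 − 84)/5)·50 = 200 + 24 = 224.

224.00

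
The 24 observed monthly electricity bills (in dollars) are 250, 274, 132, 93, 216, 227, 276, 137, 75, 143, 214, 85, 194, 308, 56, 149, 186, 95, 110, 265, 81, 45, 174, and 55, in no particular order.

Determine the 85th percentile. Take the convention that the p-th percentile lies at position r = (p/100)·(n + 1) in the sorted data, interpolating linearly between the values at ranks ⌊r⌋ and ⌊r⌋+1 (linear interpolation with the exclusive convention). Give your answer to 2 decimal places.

Sorted: 45, 55, 56, 75, 81, 85, 93, 95, 110, 132, 137, 143, 149, 174, 186, 194, 214, 216, 227, 250, 265, 274, 276, 308.
n = 24.
r = (85/100)·(24 + 1) = 21.25.
Rank 21 is 265 and rank 22 is 274.
Interpolate: 265 + 0.25·(274 − 265) = 265 + 0.25·9 = 267.25.

267.25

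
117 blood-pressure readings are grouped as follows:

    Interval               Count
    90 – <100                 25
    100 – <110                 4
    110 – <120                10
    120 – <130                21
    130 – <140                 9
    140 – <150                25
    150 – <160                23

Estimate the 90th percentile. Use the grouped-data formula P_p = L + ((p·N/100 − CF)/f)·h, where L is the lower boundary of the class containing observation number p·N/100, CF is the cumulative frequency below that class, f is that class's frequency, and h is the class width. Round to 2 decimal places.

154.91

N = 117; target position k = 90/100 · 117 = 105.3.
Cumulative frequencies: 25, 29, 39, 60, 69, 94, 117.
Observation 105.3 falls in the class 150 – <160.
L = 150, CF = 94, f = 23, h = 10.
P90 = 150 + ((105.3 − 94)/23)·10 = 150 + 4.91304 = 154.913.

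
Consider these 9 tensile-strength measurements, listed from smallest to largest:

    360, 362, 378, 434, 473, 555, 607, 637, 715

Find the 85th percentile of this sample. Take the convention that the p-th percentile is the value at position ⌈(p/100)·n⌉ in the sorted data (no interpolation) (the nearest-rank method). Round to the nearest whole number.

637

n = 9.
Position = ⌈85/100 · 9⌉ = ⌈7.65⌉ = 8.
The value at rank 8 is 637.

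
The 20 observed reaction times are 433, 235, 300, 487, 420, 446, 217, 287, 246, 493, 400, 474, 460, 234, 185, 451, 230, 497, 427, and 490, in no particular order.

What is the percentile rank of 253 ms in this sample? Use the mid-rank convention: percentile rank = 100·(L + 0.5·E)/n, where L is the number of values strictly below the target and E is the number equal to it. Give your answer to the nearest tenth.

30.0

Sorted: 185, 217, 230, 234, 235, 246, 287, 300, 400, 420, 427, 433, 446, 451, 460, 474, 487, 490, 493, 497.
Count below 253: L = 6; count equal: E = 0; n = 20.
Percentile rank = 100·(6 + 0.5·0)/20 = 100·6/20 = 30.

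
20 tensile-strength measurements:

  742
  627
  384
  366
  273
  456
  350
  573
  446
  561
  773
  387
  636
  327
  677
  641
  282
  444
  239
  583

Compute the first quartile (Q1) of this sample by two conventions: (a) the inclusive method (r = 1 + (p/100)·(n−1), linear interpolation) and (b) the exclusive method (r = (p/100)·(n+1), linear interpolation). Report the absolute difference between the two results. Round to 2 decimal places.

Sorted: 239, 273, 282, 327, 350, 366, 384, 387, 444, 446, 456, 561, 573, 583, 627, 636, 641, 677, 742, 773.
n = 20.
(a) r = 5.75; between ranks 5 (350) and 6 (366): 362.
(b) r = 5.25; between ranks 5 (350) and 6 (366): 354.
|362 − 354| = 8.

8.00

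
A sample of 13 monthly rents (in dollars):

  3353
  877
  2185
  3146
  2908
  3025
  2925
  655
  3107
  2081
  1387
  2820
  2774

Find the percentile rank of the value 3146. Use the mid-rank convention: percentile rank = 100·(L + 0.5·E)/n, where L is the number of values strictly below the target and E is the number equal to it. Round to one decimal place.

Sorted: 655, 877, 1387, 2081, 2185, 2774, 2820, 2908, 2925, 3025, 3107, 3146, 3353.
Count below 3146: L = 11; count equal: E = 1; n = 13.
Percentile rank = 100·(11 + 0.5·1)/13 = 100·11.5/13 = 88.46.

88.5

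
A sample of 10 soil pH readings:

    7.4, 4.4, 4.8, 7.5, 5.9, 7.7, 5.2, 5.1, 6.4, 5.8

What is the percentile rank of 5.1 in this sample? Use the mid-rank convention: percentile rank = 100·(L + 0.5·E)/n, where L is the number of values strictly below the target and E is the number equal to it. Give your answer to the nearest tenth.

Sorted: 4.4, 4.8, 5.1, 5.2, 5.8, 5.9, 6.4, 7.4, 7.5, 7.7.
Count below 5.1: L = 2; count equal: E = 1; n = 10.
Percentile rank = 100·(2 + 0.5·1)/10 = 100·2.5/10 = 25.

25.0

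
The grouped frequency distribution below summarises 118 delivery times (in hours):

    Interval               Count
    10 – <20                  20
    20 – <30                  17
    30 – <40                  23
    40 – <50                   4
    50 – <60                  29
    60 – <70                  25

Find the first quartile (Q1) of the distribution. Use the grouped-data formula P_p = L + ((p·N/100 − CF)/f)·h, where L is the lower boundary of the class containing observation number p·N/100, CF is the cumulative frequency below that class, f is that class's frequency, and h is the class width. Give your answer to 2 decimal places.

N = 118; target position k = 25/100 · 118 = 29.5.
Cumulative frequencies: 20, 37, 60, 64, 93, 118.
Observation 29.5 falls in the class 20 – <30.
L = 20, CF = 20, f = 17, h = 10.
P25 = 20 + ((29.5 − 20)/17)·10 = 20 + 5.58824 = 25.5882.

25.59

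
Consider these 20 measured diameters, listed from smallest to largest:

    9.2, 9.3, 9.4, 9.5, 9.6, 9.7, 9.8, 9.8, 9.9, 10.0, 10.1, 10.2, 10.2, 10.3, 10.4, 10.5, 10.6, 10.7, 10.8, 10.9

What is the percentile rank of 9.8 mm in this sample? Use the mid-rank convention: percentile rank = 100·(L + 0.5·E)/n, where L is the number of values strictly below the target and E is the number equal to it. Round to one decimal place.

35.0

Count below 9.8: L = 6; count equal: E = 2; n = 20.
Percentile rank = 100·(6 + 0.5·2)/20 = 100·7/20 = 35.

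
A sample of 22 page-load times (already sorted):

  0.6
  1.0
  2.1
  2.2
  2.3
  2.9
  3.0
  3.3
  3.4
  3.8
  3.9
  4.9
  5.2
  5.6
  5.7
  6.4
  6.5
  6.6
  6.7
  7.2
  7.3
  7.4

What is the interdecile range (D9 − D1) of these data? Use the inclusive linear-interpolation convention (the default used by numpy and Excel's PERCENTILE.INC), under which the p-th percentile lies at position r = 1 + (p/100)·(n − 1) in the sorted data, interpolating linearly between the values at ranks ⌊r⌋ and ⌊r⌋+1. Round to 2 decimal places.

n = 22.
P10: r = 3.1; ranks 3–4 are 2.1, 2.2; interpolating gives 2.11.
P90: r = 19.9; ranks 19–20 are 6.7, 7.2; interpolating gives 7.15.
Difference: 7.15 − 2.11 = 5.04.

5.04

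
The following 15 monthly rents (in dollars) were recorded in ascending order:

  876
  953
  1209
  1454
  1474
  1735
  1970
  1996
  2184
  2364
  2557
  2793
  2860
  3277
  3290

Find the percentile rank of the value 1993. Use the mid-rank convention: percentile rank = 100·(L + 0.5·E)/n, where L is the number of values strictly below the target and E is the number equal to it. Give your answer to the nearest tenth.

Count below 1993: L = 7; count equal: E = 0; n = 15.
Percentile rank = 100·(7 + 0.5·0)/15 = 100·7/15 = 46.67.

46.7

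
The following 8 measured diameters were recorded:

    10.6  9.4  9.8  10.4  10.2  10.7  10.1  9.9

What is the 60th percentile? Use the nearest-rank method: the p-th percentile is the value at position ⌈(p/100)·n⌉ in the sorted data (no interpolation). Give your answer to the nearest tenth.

Sorted: 9.4, 9.8, 9.9, 10.1, 10.2, 10.4, 10.6, 10.7.
n = 8.
Position = ⌈60/100 · 8⌉ = ⌈4.8⌉ = 5.
The value at rank 5 is 10.2.

10.2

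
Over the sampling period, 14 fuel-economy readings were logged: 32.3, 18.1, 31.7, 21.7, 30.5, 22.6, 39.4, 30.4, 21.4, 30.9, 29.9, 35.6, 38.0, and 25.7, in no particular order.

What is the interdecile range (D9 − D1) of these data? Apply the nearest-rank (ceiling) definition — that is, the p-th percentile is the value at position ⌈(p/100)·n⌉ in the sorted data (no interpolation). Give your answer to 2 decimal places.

Sorted: 18.1, 21.4, 21.7, 22.6, 25.7, 29.9, 30.4, 30.5, 30.9, 31.7, 32.3, 35.6, 38.0, 39.4.
n = 14.
P10: rank ⌈10/100·14⌉ = 2 → 21.4.
P90: rank ⌈90/100·14⌉ = 13 → 38.
Difference: 38 − 21.4 = 16.6.

16.60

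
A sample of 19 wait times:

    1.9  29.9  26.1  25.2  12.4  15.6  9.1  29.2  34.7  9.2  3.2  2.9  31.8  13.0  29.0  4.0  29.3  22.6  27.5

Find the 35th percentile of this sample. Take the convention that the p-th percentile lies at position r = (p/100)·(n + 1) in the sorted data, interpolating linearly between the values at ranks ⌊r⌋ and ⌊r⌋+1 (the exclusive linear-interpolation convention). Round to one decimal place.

Sorted: 1.9, 2.9, 3.2, 4.0, 9.1, 9.2, 12.4, 13.0, 15.6, 22.6, 25.2, 26.1, 27.5, 29.0, 29.2, 29.3, 29.9, 31.8, 34.7.
n = 19.
r = (35/100)·(19 + 1) = 7.
r is an integer, so P35 is the value at rank 7: 12.4.

12.4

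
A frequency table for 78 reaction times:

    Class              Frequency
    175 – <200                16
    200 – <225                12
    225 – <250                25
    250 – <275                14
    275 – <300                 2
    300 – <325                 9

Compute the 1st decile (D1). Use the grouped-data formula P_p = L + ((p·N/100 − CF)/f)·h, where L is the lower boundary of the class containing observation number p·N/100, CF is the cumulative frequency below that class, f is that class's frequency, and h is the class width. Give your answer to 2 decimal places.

N = 78; target position k = 10/100 · 78 = 7.8.
Cumulative frequencies: 16, 28, 53, 67, 69, 78.
Observation 7.8 falls in the class 175 – <200.
L = 175, CF = 0, f = 16, h = 25.
P10 = 175 + ((7.8 − 0)/16)·25 = 175 + 12.1875 = 187.188.

187.19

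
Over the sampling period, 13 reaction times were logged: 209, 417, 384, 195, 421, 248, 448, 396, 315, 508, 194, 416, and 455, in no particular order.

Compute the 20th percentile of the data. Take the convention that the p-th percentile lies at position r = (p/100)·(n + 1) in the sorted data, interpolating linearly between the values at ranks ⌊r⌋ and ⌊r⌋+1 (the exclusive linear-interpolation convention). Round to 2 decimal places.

206.20

Sorted: 194, 195, 209, 248, 315, 384, 396, 416, 417, 421, 448, 455, 508.
n = 13.
r = (20/100)·(13 + 1) = 2.8.
Rank 2 is 195 and rank 3 is 209.
Interpolate: 195 + 0.8·(209 − 195) = 195 + 0.8·14 = 206.2.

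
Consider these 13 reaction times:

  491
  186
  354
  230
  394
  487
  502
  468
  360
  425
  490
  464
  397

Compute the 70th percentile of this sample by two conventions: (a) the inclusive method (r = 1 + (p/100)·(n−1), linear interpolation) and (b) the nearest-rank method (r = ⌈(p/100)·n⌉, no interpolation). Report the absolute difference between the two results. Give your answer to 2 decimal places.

11.40

Sorted: 186, 230, 354, 360, 394, 397, 425, 464, 468, 487, 490, 491, 502.
n = 13.
(a) r = 9.4; between ranks 9 (468) and 10 (487): 475.6.
(b) the nearest-rank method: rank 10 → 487.
|475.6 − 487| = 11.4.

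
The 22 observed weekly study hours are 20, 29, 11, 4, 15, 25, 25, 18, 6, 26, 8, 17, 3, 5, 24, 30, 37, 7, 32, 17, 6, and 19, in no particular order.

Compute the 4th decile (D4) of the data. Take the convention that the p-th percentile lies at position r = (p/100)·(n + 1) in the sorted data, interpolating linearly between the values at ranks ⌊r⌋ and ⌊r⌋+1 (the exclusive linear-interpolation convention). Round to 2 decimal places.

15.40

Sorted: 3, 4, 5, 6, 6, 7, 8, 11, 15, 17, 17, 18, 19, 20, 24, 25, 25, 26, 29, 30, 32, 37.
n = 22.
r = (40/100)·(22 + 1) = 9.2.
Rank 9 is 15 and rank 10 is 17.
Interpolate: 15 + 0.2·(17 − 15) = 15 + 0.2·2 = 15.4.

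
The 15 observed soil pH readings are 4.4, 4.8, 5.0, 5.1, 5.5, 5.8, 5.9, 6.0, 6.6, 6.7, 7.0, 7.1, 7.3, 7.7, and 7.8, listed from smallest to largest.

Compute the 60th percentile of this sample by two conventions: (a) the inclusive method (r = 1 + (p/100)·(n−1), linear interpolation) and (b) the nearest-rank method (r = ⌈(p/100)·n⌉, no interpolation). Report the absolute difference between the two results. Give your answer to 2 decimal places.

n = 15.
(a) r = 9.4; between ranks 9 (6.6) and 10 (6.7): 6.64.
(b) the nearest-rank method: rank 9 → 6.6.
|6.64 − 6.6| = 0.04.

0.04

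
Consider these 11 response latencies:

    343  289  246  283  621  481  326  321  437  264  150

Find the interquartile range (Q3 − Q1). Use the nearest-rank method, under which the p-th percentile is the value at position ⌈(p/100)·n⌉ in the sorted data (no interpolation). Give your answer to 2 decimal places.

Sorted: 150, 246, 264, 283, 289, 321, 326, 343, 437, 481, 621.
n = 11.
P25: rank ⌈25/100·11⌉ = 3 → 264.
P75: rank ⌈75/100·11⌉ = 9 → 437.
Difference: 437 − 264 = 173.

173.00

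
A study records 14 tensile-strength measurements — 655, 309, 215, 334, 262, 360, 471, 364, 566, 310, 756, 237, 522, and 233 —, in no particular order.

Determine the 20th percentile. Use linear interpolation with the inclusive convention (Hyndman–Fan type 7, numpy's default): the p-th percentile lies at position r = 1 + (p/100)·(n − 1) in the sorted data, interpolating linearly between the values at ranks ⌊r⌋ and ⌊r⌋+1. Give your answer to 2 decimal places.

Sorted: 215, 233, 237, 262, 309, 310, 334, 360, 364, 471, 522, 566, 655, 756.
n = 14.
r = 1 + (20/100)·(14 − 1) = 1 + 2.6 = 3.6.
Rank 3 is 237 and rank 4 is 262.
Interpolate: 237 + 0.6·(262 − 237) = 237 + 0.6·25 = 252.

252.00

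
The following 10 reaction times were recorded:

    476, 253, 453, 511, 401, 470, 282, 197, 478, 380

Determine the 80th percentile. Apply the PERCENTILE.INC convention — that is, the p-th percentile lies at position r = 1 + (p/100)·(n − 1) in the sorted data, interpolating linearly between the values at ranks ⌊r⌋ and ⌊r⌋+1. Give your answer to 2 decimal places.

476.40

Sorted: 197, 253, 282, 380, 401, 453, 470, 476, 478, 511.
n = 10.
r = 1 + (80/100)·(10 − 1) = 1 + 7.2 = 8.2.
Rank 8 is 476 and rank 9 is 478.
Interpolate: 476 + 0.2·(478 − 476) = 476 + 0.2·2 = 476.4.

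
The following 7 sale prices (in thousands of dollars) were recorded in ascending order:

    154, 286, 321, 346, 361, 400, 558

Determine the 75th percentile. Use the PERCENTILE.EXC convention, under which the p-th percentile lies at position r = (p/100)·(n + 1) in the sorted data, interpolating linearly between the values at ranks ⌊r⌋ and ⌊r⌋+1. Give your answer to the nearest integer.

400

n = 7.
r = (75/100)·(7 + 1) = 6.
r is an integer, so P75 is the value at rank 6: 400.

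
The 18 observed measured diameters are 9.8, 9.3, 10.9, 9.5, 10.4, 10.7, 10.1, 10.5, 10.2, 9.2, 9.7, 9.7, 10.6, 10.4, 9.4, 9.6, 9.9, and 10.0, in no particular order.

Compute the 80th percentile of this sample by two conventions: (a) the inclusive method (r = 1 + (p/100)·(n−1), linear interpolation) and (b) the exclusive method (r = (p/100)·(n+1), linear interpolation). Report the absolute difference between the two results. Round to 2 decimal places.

Sorted: 9.2, 9.3, 9.4, 9.5, 9.6, 9.7, 9.7, 9.8, 9.9, 10.0, 10.1, 10.2, 10.4, 10.4, 10.5, 10.6, 10.7, 10.9.
n = 18.
(a) r = 14.6; between ranks 14 (10.4) and 15 (10.5): 10.46.
(b) r = 15.2; between ranks 15 (10.5) and 16 (10.6): 10.52.
|10.46 − 10.52| = 0.06.

0.06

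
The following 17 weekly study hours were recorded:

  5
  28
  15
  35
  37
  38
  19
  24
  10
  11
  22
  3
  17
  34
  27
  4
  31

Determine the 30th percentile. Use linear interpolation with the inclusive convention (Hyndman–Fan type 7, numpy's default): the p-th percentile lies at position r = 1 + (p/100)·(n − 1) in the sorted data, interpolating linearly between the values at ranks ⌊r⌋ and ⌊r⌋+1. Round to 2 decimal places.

14.20

Sorted: 3, 4, 5, 10, 11, 15, 17, 19, 22, 24, 27, 28, 31, 34, 35, 37, 38.
n = 17.
r = 1 + (30/100)·(17 − 1) = 1 + 4.8 = 5.8.
Rank 5 is 11 and rank 6 is 15.
Interpolate: 11 + 0.8·(15 − 11) = 11 + 0.8·4 = 14.2.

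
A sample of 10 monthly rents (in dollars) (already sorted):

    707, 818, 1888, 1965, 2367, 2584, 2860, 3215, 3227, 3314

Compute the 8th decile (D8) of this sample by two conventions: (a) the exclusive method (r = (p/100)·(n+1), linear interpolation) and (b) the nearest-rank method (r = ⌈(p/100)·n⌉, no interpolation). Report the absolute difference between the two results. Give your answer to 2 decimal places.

n = 10.
(a) r = 8.8; between ranks 8 (3215) and 9 (3227): 3224.6.
(b) the nearest-rank method: rank 8 → 3215.
|3224.6 − 3215| = 9.6.

9.60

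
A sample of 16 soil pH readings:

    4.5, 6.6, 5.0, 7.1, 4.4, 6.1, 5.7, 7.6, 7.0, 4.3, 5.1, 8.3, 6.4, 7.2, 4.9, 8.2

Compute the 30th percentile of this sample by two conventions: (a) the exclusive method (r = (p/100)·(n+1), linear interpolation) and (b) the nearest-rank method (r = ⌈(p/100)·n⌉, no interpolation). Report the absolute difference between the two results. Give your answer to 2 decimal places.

0.01

Sorted: 4.3, 4.4, 4.5, 4.9, 5.0, 5.1, 5.7, 6.1, 6.4, 6.6, 7.0, 7.1, 7.2, 7.6, 8.2, 8.3.
n = 16.
(a) r = 5.1; between ranks 5 (5.0) and 6 (5.1): 5.01.
(b) the nearest-rank method: rank 5 → 5.
|5.01 − 5| = 0.01.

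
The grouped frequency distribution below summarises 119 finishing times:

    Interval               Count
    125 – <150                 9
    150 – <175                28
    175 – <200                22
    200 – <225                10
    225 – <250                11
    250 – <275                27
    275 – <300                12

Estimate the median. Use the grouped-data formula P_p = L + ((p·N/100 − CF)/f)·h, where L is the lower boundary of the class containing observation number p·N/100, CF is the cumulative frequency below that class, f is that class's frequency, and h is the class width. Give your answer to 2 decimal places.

N = 119; target position k = 50/100 · 119 = 59.5.
Cumulative frequencies: 9, 37, 59, 69, 80, 107, 119.
Observation 59.5 falls in the class 200 – <225.
L = 200, CF = 59, f = 10, h = 25.
P50 = 200 + ((59.5 − 59)/10)·25 = 200 + 1.25 = 201.25.

201.25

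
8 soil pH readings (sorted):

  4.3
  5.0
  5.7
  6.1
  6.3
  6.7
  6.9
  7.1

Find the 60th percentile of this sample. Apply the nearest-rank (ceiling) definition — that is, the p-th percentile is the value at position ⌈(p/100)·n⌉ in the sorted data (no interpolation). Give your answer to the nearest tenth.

6.3

n = 8.
Position = ⌈60/100 · 8⌉ = ⌈4.8⌉ = 5.
The value at rank 5 is 6.3.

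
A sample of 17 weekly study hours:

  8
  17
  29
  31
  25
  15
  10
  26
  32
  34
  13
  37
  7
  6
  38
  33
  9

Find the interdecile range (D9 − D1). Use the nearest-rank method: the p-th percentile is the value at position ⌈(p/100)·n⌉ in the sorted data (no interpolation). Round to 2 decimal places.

30.00

Sorted: 6, 7, 8, 9, 10, 13, 15, 17, 25, 26, 29, 31, 32, 33, 34, 37, 38.
n = 17.
P10: rank ⌈10/100·17⌉ = 2 → 7.
P90: rank ⌈90/100·17⌉ = 16 → 37.
Difference: 37 − 7 = 30.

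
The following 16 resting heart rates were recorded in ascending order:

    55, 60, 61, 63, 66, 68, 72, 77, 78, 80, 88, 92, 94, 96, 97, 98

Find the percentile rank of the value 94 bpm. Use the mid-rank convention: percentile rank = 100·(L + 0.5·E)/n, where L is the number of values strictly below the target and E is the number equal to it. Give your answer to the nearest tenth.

78.1

Count below 94: L = 12; count equal: E = 1; n = 16.
Percentile rank = 100·(12 + 0.5·1)/16 = 100·12.5/16 = 78.12.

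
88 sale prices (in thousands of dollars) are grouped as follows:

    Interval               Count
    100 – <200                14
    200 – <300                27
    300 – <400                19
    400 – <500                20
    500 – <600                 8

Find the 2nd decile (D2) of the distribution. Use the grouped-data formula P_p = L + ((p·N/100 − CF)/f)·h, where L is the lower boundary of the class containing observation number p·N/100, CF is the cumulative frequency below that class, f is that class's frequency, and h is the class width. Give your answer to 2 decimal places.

213.33

N = 88; target position k = 20/100 · 88 = 17.6.
Cumulative frequencies: 14, 41, 60, 80, 88.
Observation 17.6 falls in the class 200 – <300.
L = 200, CF = 14, f = 27, h = 100.
P20 = 200 + ((17.6 − 14)/27)·100 = 200 + 13.3333 = 213.333.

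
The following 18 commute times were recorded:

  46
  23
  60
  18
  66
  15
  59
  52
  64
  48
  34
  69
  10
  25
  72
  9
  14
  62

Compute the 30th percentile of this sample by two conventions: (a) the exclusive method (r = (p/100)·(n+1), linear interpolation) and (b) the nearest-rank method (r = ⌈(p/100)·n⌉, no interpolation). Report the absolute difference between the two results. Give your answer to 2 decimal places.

1.50

Sorted: 9, 10, 14, 15, 18, 23, 25, 34, 46, 48, 52, 59, 60, 62, 64, 66, 69, 72.
n = 18.
(a) r = 5.7; between ranks 5 (18) and 6 (23): 21.5.
(b) the nearest-rank method: rank 6 → 23.
|21.5 − 23| = 1.5.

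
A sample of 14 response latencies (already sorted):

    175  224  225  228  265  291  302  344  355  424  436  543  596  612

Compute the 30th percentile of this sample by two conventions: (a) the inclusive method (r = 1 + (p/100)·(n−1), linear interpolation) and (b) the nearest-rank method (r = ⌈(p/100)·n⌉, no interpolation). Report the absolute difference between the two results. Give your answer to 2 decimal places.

n = 14.
(a) r = 4.9; between ranks 4 (228) and 5 (265): 261.3.
(b) the nearest-rank method: rank 5 → 265.
|261.3 − 265| = 3.7.

3.70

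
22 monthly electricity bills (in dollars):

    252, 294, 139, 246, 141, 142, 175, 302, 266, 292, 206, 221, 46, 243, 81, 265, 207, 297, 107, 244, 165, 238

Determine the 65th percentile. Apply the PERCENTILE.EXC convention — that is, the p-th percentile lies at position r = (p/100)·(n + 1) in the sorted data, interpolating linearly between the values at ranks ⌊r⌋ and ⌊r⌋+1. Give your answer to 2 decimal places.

Sorted: 46, 81, 107, 139, 141, 142, 165, 175, 206, 207, 221, 238, 243, 244, 246, 252, 265, 266, 292, 294, 297, 302.
n = 22.
r = (65/100)·(22 + 1) = 14.95.
Rank 14 is 244 and rank 15 is 246.
Interpolate: 244 + 0.95·(246 − 244) = 244 + 0.95·2 = 245.9.

245.90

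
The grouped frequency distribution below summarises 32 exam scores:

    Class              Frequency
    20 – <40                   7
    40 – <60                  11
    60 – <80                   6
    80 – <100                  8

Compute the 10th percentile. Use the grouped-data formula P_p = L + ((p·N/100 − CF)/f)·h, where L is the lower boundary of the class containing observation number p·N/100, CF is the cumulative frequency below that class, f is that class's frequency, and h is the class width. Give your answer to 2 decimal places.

29.14

N = 32; target position k = 10/100 · 32 = 3.2.
Cumulative frequencies: 7, 18, 24, 32.
Observation 3.2 falls in the class 20 – <40.
L = 20, CF = 0, f = 7, h = 20.
P10 = 20 + ((3.2 − 0)/7)·20 = 20 + 9.14286 = 29.1429.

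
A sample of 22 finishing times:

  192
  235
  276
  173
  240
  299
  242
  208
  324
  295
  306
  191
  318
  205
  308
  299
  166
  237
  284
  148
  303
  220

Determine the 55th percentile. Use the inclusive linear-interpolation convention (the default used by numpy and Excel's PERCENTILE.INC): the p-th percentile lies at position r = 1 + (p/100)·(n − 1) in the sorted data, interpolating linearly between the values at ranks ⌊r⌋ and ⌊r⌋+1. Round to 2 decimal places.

260.70

Sorted: 148, 166, 173, 191, 192, 205, 208, 220, 235, 237, 240, 242, 276, 284, 295, 299, 299, 303, 306, 308, 318, 324.
n = 22.
r = 1 + (55/100)·(22 − 1) = 1 + 11.55 = 12.55.
Rank 12 is 242 and rank 13 is 276.
Interpolate: 242 + 0.55·(276 − 242) = 242 + 0.55·34 = 260.7.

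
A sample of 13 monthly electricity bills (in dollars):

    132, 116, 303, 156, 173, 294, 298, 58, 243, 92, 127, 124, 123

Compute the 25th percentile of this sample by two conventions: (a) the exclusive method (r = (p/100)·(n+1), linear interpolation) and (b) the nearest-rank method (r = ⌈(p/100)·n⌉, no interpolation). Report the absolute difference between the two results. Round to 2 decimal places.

Sorted: 58, 92, 116, 123, 124, 127, 132, 156, 173, 243, 294, 298, 303.
n = 13.
(a) r = 3.5; between ranks 3 (116) and 4 (123): 119.5.
(b) the nearest-rank method: rank 4 → 123.
|119.5 − 123| = 3.5.

3.50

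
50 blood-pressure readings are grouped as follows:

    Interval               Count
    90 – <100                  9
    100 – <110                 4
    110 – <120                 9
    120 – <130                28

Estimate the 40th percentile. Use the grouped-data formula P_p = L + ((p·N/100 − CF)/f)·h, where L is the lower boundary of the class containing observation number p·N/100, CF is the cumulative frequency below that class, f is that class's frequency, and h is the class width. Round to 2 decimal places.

N = 50; target position k = 40/100 · 50 = 20.
Cumulative frequencies: 9, 13, 22, 50.
Observation 20 falls in the class 110 – <120.
L = 110, CF = 13, f = 9, h = 10.
P40 = 110 + ((20 − 13)/9)·10 = 110 + 7.77778 = 117.778.

117.78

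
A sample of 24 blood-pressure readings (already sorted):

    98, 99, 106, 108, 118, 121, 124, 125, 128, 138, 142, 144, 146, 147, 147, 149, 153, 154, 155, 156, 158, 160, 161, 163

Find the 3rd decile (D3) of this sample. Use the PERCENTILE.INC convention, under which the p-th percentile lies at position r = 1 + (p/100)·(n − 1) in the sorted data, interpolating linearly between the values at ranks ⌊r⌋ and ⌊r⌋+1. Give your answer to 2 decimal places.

n = 24.
r = 1 + (30/100)·(24 − 1) = 1 + 6.9 = 7.9.
Rank 7 is 124 and rank 8 is 125.
Interpolate: 124 + 0.9·(125 − 124) = 124 + 0.9·1 = 124.9.

124.90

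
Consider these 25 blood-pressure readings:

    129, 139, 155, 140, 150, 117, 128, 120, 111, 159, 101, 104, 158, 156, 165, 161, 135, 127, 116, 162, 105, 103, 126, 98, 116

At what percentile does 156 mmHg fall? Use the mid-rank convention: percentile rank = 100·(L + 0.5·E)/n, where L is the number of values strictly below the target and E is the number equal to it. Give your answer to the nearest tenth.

Sorted: 98, 101, 103, 104, 105, 111, 116, 116, 117, 120, 126, 127, 128, 129, 135, 139, 140, 150, 155, 156, 158, 159, 161, 162, 165.
Count below 156: L = 19; count equal: E = 1; n = 25.
Percentile rank = 100·(19 + 0.5·1)/25 = 100·19.5/25 = 78.

78.0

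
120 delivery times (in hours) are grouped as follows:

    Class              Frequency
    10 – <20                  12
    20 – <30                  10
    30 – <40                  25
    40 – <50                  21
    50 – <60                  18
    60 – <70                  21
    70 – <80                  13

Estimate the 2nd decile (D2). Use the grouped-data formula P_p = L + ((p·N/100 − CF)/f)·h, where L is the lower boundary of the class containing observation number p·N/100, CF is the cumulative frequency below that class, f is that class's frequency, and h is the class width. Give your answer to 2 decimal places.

30.80

N = 120; target position k = 20/100 · 120 = 24.
Cumulative frequencies: 12, 22, 47, 68, 86, 107, 120.
Observation 24 falls in the class 30 – <40.
L = 30, CF = 22, f = 25, h = 10.
P20 = 30 + ((24 − 22)/25)·10 = 30 + 0.8 = 30.8.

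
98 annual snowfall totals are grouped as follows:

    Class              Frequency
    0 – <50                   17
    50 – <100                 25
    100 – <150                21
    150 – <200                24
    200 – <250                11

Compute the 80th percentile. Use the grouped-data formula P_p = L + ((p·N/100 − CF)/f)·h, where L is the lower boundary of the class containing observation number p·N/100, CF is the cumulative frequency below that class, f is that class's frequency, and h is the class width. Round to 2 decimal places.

N = 98; target position k = 80/100 · 98 = 78.4.
Cumulative frequencies: 17, 42, 63, 87, 98.
Observation 78.4 falls in the class 150 – <200.
L = 150, CF = 63, f = 24, h = 50.
P80 = 150 + ((78.4 − 63)/24)·50 = 150 + 32.0833 = 182.083.

182.08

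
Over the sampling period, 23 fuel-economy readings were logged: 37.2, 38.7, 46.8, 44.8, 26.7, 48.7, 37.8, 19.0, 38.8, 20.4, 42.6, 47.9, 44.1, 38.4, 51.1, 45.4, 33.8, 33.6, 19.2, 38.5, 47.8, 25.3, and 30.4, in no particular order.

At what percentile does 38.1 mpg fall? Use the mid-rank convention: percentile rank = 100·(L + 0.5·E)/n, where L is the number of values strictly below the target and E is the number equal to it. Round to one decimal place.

Sorted: 19.0, 19.2, 20.4, 25.3, 26.7, 30.4, 33.6, 33.8, 37.2, 37.8, 38.4, 38.5, 38.7, 38.8, 42.6, 44.1, 44.8, 45.4, 46.8, 47.8, 47.9, 48.7, 51.1.
Count below 38.1: L = 10; count equal: E = 0; n = 23.
Percentile rank = 100·(10 + 0.5·0)/23 = 100·10/23 = 43.48.

43.5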